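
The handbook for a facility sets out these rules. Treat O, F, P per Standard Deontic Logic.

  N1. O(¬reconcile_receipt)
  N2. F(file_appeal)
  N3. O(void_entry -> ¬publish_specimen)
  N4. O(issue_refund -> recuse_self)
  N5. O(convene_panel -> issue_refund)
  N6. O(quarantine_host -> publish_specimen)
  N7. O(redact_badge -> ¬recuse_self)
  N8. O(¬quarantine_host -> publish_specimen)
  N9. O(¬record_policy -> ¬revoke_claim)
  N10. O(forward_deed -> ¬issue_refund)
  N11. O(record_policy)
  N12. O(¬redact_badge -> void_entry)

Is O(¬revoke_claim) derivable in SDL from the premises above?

Premise 9 is O(¬record_policy -> ¬revoke_claim), but O(¬record_policy) is not derivable from the premises, so it does not yield O(¬revoke_claim).
No other premise forces O(¬revoke_claim). An ideal world satisfying every premise can still have ¬revoke_claim false, so O(¬revoke_claim) is not derivable.

No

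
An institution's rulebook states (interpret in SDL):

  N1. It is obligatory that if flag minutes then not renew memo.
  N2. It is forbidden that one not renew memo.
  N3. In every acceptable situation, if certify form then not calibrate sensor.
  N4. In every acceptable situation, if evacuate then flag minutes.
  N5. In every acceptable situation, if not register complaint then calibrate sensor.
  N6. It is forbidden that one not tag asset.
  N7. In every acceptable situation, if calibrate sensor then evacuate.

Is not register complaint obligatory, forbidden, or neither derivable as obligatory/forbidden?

Forbidden

Premise 2 is F(¬renew_memo), i.e. O(renew_memo).
Premise 1, O(flag_minutes → ¬renew_memo), contraposes to O(renew_memo → ¬flag_minutes); with O(renew_memo) we get O(¬flag_minutes).
Premise 4, O(evacuate → flag_minutes), contraposes to O(¬flag_minutes → ¬evacuate); with O(¬flag_minutes) we get O(¬evacuate).
Premise 7, O(calibrate_sensor → evacuate), contraposes to O(¬evacuate → ¬calibrate_sensor); with O(¬evacuate) we get O(¬calibrate_sensor).
Premise 5, O(¬register_complaint → calibrate_sensor), contraposes to O(¬calibrate_sensor → register_complaint); with O(¬calibrate_sensor) we get O(register_complaint).
Premises 3, 6 do not contribute to this derivation.
Thus O(register_complaint), which is F(¬register_complaint): ¬register_complaint is forbidden.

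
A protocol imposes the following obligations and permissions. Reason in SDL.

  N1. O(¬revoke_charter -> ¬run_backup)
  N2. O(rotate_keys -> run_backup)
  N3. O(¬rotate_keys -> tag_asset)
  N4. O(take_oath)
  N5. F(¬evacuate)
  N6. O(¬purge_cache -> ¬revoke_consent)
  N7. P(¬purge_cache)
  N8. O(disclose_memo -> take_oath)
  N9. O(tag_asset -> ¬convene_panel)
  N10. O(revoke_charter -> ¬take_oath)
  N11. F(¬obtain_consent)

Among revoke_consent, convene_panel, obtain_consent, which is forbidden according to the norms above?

convene_panel

Premise 4 gives O(take_oath).
Premise 10 is O(revoke_charter -> ¬take_oath); contrapositively O(take_oath -> ¬revoke_charter). Since O(take_oath) holds, K gives O(¬revoke_charter).
From O(¬revoke_charter) and premise 1, O(¬revoke_charter -> ¬run_backup), we obtain O(¬run_backup).
The contrapositive of premise 2 (O(rotate_keys -> run_backup)) is O(¬run_backup -> ¬rotate_keys), and O(¬run_backup) is already established, so O(¬rotate_keys).
Premise 3 is O(¬rotate_keys -> tag_asset); since O(¬rotate_keys), deontic closure gives O(tag_asset).
With premise 9, O(tag_asset -> ¬convene_panel), the K-axiom yields O(¬convene_panel).
So O(¬convene_panel) holds, i.e. convene_panel is forbidden. None of the other listed options is forbidden under the premises.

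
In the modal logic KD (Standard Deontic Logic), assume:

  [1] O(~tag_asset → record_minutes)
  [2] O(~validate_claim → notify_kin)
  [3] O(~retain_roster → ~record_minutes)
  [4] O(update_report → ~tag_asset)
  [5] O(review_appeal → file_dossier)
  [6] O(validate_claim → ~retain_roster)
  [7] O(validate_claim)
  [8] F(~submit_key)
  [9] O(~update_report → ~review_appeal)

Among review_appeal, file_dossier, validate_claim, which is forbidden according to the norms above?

review_appeal

Premise 7 states O(validate_claim) outright.
From O(validate_claim) and premise 6, O(validate_claim → ~retain_roster), we obtain O(~retain_roster).
Premise 3 is O(~retain_roster → ~record_minutes); since O(~retain_roster), deontic closure gives O(~record_minutes).
The contrapositive of premise 1 (O(~tag_asset → record_minutes)) is O(~record_minutes → tag_asset), and O(~record_minutes) is already established, so O(tag_asset).
The contrapositive of premise 4 (O(update_report → ~tag_asset)) is O(tag_asset → ~update_report), and O(tag_asset) is already established, so O(~update_report).
Applying K to premise 9 (O(~update_report → ~review_appeal)) and O(~update_report) yields O(~review_appeal).
So O(~review_appeal) holds, i.e. review_appeal is forbidden. None of the other listed options is forbidden under the premises.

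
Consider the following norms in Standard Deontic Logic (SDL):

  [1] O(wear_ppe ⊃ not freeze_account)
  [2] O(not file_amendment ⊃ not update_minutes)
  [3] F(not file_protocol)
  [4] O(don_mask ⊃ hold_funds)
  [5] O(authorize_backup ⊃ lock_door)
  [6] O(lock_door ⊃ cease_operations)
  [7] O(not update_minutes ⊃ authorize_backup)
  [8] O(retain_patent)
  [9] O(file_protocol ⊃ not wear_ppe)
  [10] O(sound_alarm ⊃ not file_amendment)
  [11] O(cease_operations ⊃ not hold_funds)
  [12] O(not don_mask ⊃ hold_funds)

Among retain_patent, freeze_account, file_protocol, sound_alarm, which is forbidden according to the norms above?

Premises 12 and 4 cover both cases: O(not don_mask ⊃ hold_funds) and O(don_mask ⊃ hold_funds). Since not don_mask ∨ don_mask is a tautology, O(hold_funds) follows.
Premise 11 is O(cease_operations ⊃ not hold_funds); contrapositively O(hold_funds ⊃ not cease_operations). Since O(hold_funds) holds, K gives O(not cease_operations).
Premise 6, O(lock_door ⊃ cease_operations), contraposes to O(not cease_operations ⊃ not lock_door); with O(not cease_operations) we get O(not lock_door).
The contrapositive of premise 5 (O(authorize_backup ⊃ lock_door)) is O(not lock_door ⊃ not authorize_backup), and O(not lock_door) is already established, so O(not authorize_backup).
Premise 7, O(not update_minutes ⊃ authorize_backup), contraposes to O(not authorize_backup ⊃ update_minutes); with O(not authorize_backup) we get O(update_minutes).
Premise 2, O(not file_amendment ⊃ not update_minutes), contraposes to O(update_minutes ⊃ file_amendment); with O(update_minutes) we get O(file_amendment).
The contrapositive of premise 10 (O(sound_alarm ⊃ not file_amendment)) is O(file_amendment ⊃ not sound_alarm), and O(file_amendment) is already established, so O(not sound_alarm).
So O(not sound_alarm) holds, i.e. sound_alarm is forbidden. None of the other listed options is forbidden under the premises.

sound_alarm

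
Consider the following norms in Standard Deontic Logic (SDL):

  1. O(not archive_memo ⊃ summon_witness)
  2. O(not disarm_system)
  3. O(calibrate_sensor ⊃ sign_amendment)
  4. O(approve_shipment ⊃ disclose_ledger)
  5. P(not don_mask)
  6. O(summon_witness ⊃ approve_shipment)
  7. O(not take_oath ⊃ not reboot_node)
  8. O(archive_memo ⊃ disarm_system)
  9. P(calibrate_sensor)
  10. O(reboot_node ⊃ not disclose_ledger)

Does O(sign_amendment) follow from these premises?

No

Premise 3 is O(calibrate_sensor ⊃ sign_amendment), but O(calibrate_sensor) is not derivable from the premises (the permission P(calibrate_sensor) asserts only not O(not calibrate_sensor), not O(calibrate_sensor)), so it does not yield O(sign_amendment).
No other premise forces O(sign_amendment). An ideal world satisfying every premise can still have sign_amendment false, so O(sign_amendment) is not derivable.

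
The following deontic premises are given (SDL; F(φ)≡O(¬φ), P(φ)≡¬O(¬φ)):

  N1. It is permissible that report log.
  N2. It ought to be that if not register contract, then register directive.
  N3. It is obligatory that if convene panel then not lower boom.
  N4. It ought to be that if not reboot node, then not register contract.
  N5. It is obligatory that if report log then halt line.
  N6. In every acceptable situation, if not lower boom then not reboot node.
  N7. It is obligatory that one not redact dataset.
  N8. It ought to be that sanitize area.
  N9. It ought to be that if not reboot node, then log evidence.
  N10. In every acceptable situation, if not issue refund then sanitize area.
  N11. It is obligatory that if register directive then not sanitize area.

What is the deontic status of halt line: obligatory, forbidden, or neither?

Premise 5 is O(report_log → halt_line), but O(report_log) is not derivable from the premises (the permission P(report_log) asserts only ¬O(¬report_log), not O(report_log)), so it does not yield O(halt_line).
No premise or chain of K-axiom applications forces O(halt_line), and none forces O(¬halt_line). So halt_line is neither obligatory nor forbidden under these norms.

Neither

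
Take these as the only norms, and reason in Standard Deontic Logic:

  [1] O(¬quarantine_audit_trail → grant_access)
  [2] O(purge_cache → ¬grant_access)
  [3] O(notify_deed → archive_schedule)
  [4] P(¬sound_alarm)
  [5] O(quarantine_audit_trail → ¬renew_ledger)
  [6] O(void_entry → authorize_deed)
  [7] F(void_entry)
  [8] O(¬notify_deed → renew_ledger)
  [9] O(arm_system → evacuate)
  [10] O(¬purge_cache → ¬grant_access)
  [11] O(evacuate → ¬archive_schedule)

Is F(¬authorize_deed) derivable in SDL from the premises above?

Premise 6 is O(void_entry → authorize_deed), but O(void_entry) is not derivable from the premises, so it does not yield O(authorize_deed).
No other premise forces O(authorize_deed). An ideal world satisfying every premise can still have ¬authorize_deed true, so F(¬authorize_deed) is not derivable.

No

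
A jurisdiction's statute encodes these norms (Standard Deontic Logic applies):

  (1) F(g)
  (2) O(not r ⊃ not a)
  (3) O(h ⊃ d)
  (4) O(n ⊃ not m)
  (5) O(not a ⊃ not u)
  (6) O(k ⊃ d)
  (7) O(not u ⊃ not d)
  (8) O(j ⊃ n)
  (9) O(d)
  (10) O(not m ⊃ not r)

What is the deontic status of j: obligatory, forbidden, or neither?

Forbidden

Premise 9 states O(d) outright.
Premise 7 is O(not u ⊃ not d); contrapositively O(d ⊃ u). Since O(d) holds, K gives O(u).
The contrapositive of premise 5 (O(not a ⊃ not u)) is O(u ⊃ a), and O(u) is already established, so O(a).
Premise 2 is O(not r ⊃ not a); contrapositively O(a ⊃ r). Since O(a) holds, K gives O(r).
Premise 10, O(not m ⊃ not r), contraposes to O(r ⊃ m); with O(r) we get O(m).
Premise 4 is O(n ⊃ not m); contrapositively O(m ⊃ not n). Since O(m) holds, K gives O(not n).
Premise 8, O(j ⊃ n), contraposes to O(not n ⊃ not j); with O(not n) we get O(not j).
Premises 1, 3, 6 do not contribute to this derivation.
Thus O(not j), which is F(j): j is forbidden.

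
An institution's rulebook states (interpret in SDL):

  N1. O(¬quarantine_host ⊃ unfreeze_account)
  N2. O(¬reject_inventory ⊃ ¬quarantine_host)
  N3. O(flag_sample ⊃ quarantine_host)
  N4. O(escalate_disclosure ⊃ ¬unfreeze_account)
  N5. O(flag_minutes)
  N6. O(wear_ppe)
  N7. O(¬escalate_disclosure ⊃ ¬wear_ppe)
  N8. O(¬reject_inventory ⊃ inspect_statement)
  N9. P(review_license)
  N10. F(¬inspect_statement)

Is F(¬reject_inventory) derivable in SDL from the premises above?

From premise 6 we have O(wear_ppe).
The contrapositive of premise 7 (O(¬escalate_disclosure ⊃ ¬wear_ppe)) is O(wear_ppe ⊃ escalate_disclosure), and O(wear_ppe) is already established, so O(escalate_disclosure).
Applying K to premise 4 (O(escalate_disclosure ⊃ ¬unfreeze_account)) and O(escalate_disclosure) yields O(¬unfreeze_account).
Premise 1 is O(¬quarantine_host ⊃ unfreeze_account); contrapositively O(¬unfreeze_account ⊃ quarantine_host). Since O(¬unfreeze_account) holds, K gives O(quarantine_host).
Premise 2 is O(¬reject_inventory ⊃ ¬quarantine_host); contrapositively O(quarantine_host ⊃ reject_inventory). Since O(quarantine_host) holds, K gives O(reject_inventory).
Premises 3, 5, 8, 9, 10 do not contribute to this derivation.
So O(reject_inventory) holds, i.e. F(¬reject_inventory). The claim follows.

Yes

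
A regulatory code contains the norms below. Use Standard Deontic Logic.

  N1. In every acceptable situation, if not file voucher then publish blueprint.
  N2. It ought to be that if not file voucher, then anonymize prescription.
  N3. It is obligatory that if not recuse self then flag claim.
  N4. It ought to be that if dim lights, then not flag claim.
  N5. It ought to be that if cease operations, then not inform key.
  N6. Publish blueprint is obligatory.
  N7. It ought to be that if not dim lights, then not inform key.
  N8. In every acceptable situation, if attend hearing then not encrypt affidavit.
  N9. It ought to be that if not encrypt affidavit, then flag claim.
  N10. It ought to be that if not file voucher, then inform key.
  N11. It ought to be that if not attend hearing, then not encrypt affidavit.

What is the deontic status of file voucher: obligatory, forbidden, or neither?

Premises 11 and 8 are O(¬attend_hearing → ¬encrypt_affidavit) and O(attend_hearing → ¬encrypt_affidavit); every ideal world satisfies ¬attend_hearing or attend_hearing, so in either case ¬encrypt_affidavit holds — hence O(¬encrypt_affidavit).
With premise 9, O(¬encrypt_affidavit → flag_claim), the K-axiom yields O(flag_claim).
Premise 4, O(dim_lights → ¬flag_claim), contraposes to O(flag_claim → ¬dim_lights); with O(flag_claim) we get O(¬dim_lights).
Applying K to premise 7 (O(¬dim_lights → ¬inform_key)) and O(¬dim_lights) yields O(¬inform_key).
Premise 10, O(¬file_voucher → inform_key), contraposes to O(¬inform_key → file_voucher); with O(¬inform_key) we get O(file_voucher).
Premises 1, 2, 3, 5, 6 do not contribute to this derivation.
Hence file_voucher is obligatory.

Obligatory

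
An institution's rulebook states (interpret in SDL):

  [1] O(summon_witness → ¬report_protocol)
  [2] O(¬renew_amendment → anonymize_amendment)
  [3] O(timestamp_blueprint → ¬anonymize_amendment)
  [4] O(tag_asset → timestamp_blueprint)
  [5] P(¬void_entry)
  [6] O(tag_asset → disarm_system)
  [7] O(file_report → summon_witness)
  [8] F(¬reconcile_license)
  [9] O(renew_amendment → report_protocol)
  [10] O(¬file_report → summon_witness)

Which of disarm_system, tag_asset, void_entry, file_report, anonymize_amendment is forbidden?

Premises 7 and 10 cover both cases: O(file_report → summon_witness) and O(¬file_report → summon_witness). Since file_report ∨ ¬file_report is a tautology, O(summon_witness) follows.
Applying K to premise 1 (O(summon_witness → ¬report_protocol)) and O(summon_witness) yields O(¬report_protocol).
Premise 9 is O(renew_amendment → report_protocol); contrapositively O(¬report_protocol → ¬renew_amendment). Since O(¬report_protocol) holds, K gives O(¬renew_amendment).
Premise 2 is O(¬renew_amendment → anonymize_amendment); since O(¬renew_amendment), deontic closure gives O(anonymize_amendment).
Premise 3, O(timestamp_blueprint → ¬anonymize_amendment), contraposes to O(anonymize_amendment → ¬timestamp_blueprint); with O(anonymize_amendment) we get O(¬timestamp_blueprint).
Premise 4 is O(tag_asset → timestamp_blueprint); contrapositively O(¬timestamp_blueprint → ¬tag_asset). Since O(¬timestamp_blueprint) holds, K gives O(¬tag_asset).
So O(¬tag_asset) holds, i.e. tag_asset is forbidden. None of the other listed options is forbidden under the premises.

tag_asset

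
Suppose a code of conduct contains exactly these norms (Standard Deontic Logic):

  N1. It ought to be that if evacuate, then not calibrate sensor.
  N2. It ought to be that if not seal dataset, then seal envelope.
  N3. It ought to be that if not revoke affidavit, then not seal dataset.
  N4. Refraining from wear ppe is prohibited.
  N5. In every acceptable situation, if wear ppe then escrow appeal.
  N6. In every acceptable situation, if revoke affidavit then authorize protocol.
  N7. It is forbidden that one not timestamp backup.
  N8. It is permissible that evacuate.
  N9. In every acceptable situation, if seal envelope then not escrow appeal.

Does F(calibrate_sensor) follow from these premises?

Premise 1 is O(evacuate → ¬calibrate_sensor), but O(evacuate) is not derivable from the premises (the permission P(evacuate) asserts only ¬O(¬evacuate), not O(evacuate)), so it does not yield O(¬calibrate_sensor).
No other premise forces O(¬calibrate_sensor). An ideal world satisfying every premise can still have calibrate_sensor true, so F(calibrate_sensor) is not derivable.

No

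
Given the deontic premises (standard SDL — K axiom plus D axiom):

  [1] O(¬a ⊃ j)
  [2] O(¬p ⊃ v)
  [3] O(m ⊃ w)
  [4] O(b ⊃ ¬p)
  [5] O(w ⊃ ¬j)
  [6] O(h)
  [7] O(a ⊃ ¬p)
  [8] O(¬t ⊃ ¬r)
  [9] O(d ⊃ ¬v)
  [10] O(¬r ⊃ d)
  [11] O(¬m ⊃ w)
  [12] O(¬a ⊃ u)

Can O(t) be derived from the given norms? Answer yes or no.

Yes

Premises 11 and 3 cover both cases: O(¬m ⊃ w) and O(m ⊃ w). Since ¬m ∨ m is a tautology, O(w) follows.
Applying K to premise 5 (O(w ⊃ ¬j)) and O(w) yields O(¬j).
Premise 1 is O(¬a ⊃ j); contrapositively O(¬j ⊃ a). Since O(¬j) holds, K gives O(a).
From O(a) and premise 7, O(a ⊃ ¬p), we obtain O(¬p).
From O(¬p) and premise 2, O(¬p ⊃ v), we obtain O(v).
The contrapositive of premise 9 (O(d ⊃ ¬v)) is O(v ⊃ ¬d), and O(v) is already established, so O(¬d).
The contrapositive of premise 10 (O(¬r ⊃ d)) is O(¬d ⊃ r), and O(¬d) is already established, so O(r).
The contrapositive of premise 8 (O(¬t ⊃ ¬r)) is O(r ⊃ t), and O(r) is already established, so O(t).
Premises 4, 6, 12 do not contribute to this derivation.
So O(t) follows.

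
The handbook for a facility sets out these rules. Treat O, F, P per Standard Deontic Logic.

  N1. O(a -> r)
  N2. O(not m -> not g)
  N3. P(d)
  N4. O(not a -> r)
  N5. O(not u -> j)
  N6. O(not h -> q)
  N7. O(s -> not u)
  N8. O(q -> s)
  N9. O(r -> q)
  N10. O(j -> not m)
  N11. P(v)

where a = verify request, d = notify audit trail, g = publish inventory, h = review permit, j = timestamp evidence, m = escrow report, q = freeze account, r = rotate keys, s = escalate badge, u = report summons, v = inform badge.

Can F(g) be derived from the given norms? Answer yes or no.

By case analysis on not a: premise 4 gives O(not a -> r) and premise 1 gives O(a -> r), so O(r) either way.
Premise 9 is O(r -> q); since O(r), deontic closure gives O(q).
Premise 8 is O(q -> s); since O(q), deontic closure gives O(s).
With premise 7, O(s -> not u), the K-axiom yields O(not u).
Premise 5 is O(not u -> j); since O(not u), deontic closure gives O(j).
Applying K to premise 10 (O(j -> not m)) and O(j) yields O(not m).
Applying K to premise 2 (O(not m -> not g)) and O(not m) yields O(not g).
Premises 3, 6, 11 do not contribute to this derivation.
So O(not g) holds, i.e. F(g). The claim follows.

Yes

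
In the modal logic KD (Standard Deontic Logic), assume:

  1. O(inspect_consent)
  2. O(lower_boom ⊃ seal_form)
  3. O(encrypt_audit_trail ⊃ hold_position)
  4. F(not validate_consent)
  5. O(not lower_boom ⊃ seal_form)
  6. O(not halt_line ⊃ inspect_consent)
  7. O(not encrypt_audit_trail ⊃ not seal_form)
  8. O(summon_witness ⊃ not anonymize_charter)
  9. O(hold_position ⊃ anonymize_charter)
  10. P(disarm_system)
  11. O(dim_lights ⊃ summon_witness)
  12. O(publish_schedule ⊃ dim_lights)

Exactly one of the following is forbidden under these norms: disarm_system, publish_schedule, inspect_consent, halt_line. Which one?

publish_schedule

By case analysis on not lower_boom: premise 5 gives O(not lower_boom ⊃ seal_form) and premise 2 gives O(lower_boom ⊃ seal_form), so O(seal_form) either way.
The contrapositive of premise 7 (O(not encrypt_audit_trail ⊃ not seal_form)) is O(seal_form ⊃ encrypt_audit_trail), and O(seal_form) is already established, so O(encrypt_audit_trail).
Premise 3 is O(encrypt_audit_trail ⊃ hold_position); since O(encrypt_audit_trail), deontic closure gives O(hold_position).
Premise 9 is O(hold_position ⊃ anonymize_charter); since O(hold_position), deontic closure gives O(anonymize_charter).
Premise 8 is O(summon_witness ⊃ not anonymize_charter); contrapositively O(anonymize_charter ⊃ not summon_witness). Since O(anonymize_charter) holds, K gives O(not summon_witness).
Premise 11, O(dim_lights ⊃ summon_witness), contraposes to O(not summon_witness ⊃ not dim_lights); with O(not summon_witness) we get O(not dim_lights).
Premise 12, O(publish_schedule ⊃ dim_lights), contraposes to O(not dim_lights ⊃ not publish_schedule); with O(not dim_lights) we get O(not publish_schedule).
So O(not publish_schedule) holds, i.e. publish_schedule is forbidden. None of the other listed options is forbidden under the premises.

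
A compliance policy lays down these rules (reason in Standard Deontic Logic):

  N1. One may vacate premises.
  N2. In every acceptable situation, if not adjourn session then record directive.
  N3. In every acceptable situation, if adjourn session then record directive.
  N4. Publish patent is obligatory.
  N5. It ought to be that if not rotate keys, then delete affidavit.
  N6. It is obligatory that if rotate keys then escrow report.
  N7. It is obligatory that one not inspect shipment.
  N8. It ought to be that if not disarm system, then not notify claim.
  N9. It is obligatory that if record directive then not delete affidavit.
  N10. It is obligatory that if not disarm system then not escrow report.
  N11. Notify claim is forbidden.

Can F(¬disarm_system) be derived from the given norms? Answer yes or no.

Yes

Premises 3 and 2 cover both cases: O(adjourn_session → record_directive) and O(¬adjourn_session → record_directive). Since adjourn_session ∨ ¬adjourn_session is a tautology, O(record_directive) follows.
Applying K to premise 9 (O(record_directive → ¬delete_affidavit)) and O(record_directive) yields O(¬delete_affidavit).
Premise 5 is O(¬rotate_keys → delete_affidavit); contrapositively O(¬delete_affidavit → rotate_keys). Since O(¬delete_affidavit) holds, K gives O(rotate_keys).
From O(rotate_keys) and premise 6, O(rotate_keys → escrow_report), we obtain O(escrow_report).
The contrapositive of premise 10 (O(¬disarm_system → ¬escrow_report)) is O(escrow_report → disarm_system), and O(escrow_report) is already established, so O(disarm_system).
Premises 1, 4, 7, 8, 11 do not contribute to this derivation.
So O(disarm_system) holds, i.e. F(¬disarm_system). The claim follows.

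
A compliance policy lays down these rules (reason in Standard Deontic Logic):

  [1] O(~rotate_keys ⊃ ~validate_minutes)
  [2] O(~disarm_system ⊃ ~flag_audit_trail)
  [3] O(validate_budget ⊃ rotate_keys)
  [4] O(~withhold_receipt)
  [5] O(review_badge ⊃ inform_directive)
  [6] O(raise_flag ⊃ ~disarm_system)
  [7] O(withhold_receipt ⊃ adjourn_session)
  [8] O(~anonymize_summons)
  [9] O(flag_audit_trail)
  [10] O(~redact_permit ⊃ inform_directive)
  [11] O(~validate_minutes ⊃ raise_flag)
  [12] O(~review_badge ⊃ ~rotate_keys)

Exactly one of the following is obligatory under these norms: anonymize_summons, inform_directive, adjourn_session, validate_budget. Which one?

Premise 9 states O(flag_audit_trail) outright.
Premise 2, O(~disarm_system ⊃ ~flag_audit_trail), contraposes to O(flag_audit_trail ⊃ disarm_system); with O(flag_audit_trail) we get O(disarm_system).
The contrapositive of premise 6 (O(raise_flag ⊃ ~disarm_system)) is O(disarm_system ⊃ ~raise_flag), and O(disarm_system) is already established, so O(~raise_flag).
The contrapositive of premise 11 (O(~validate_minutes ⊃ raise_flag)) is O(~raise_flag ⊃ validate_minutes), and O(~raise_flag) is already established, so O(validate_minutes).
Premise 1, O(~rotate_keys ⊃ ~validate_minutes), contraposes to O(validate_minutes ⊃ rotate_keys); with O(validate_minutes) we get O(rotate_keys).
Premise 12 is O(~review_badge ⊃ ~rotate_keys); contrapositively O(rotate_keys ⊃ review_badge). Since O(rotate_keys) holds, K gives O(review_badge).
Applying K to premise 5 (O(review_badge ⊃ inform_directive)) and O(review_badge) yields O(inform_directive).
So O(inform_directive) holds — inform_directive is obligatory. None of the other listed options is made obligatory by any chain of premises.

inform_directive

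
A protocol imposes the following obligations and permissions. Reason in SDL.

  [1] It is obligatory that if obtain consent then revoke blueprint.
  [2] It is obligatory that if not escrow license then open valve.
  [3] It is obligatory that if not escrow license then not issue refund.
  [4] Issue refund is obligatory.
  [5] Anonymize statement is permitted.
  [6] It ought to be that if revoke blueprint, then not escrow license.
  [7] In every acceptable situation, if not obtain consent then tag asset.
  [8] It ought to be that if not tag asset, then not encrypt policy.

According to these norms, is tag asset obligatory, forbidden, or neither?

Obligatory

Premise 4 gives O(issue_refund).
The contrapositive of premise 3 (O(¬escrow_license → ¬issue_refund)) is O(issue_refund → escrow_license), and O(issue_refund) is already established, so O(escrow_license).
Premise 6, O(revoke_blueprint → ¬escrow_license), contraposes to O(escrow_license → ¬revoke_blueprint); with O(escrow_license) we get O(¬revoke_blueprint).
The contrapositive of premise 1 (O(obtain_consent → revoke_blueprint)) is O(¬revoke_blueprint → ¬obtain_consent), and O(¬revoke_blueprint) is already established, so O(¬obtain_consent).
Applying K to premise 7 (O(¬obtain_consent → tag_asset)) and O(¬obtain_consent) yields O(tag_asset).
Premises 2, 5, 8 do not contribute to this derivation.
Hence tag_asset is obligatory.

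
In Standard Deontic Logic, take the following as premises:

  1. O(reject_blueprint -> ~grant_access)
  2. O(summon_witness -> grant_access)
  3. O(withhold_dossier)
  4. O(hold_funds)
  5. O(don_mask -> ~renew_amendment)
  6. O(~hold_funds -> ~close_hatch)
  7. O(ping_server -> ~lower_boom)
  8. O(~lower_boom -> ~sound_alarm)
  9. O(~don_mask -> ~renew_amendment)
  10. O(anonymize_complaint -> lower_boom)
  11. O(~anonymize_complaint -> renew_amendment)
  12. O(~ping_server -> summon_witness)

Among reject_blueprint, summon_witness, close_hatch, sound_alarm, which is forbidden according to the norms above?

reject_blueprint

Premises 9 and 5 are O(~don_mask -> ~renew_amendment) and O(don_mask -> ~renew_amendment); every ideal world satisfies ~don_mask or don_mask, so in either case ~renew_amendment holds — hence O(~renew_amendment).
Premise 11 is O(~anonymize_complaint -> renew_amendment); contrapositively O(~renew_amendment -> anonymize_complaint). Since O(~renew_amendment) holds, K gives O(anonymize_complaint).
From O(anonymize_complaint) and premise 10, O(anonymize_complaint -> lower_boom), we obtain O(lower_boom).
Premise 7, O(ping_server -> ~lower_boom), contraposes to O(lower_boom -> ~ping_server); with O(lower_boom) we get O(~ping_server).
Premise 12 is O(~ping_server -> summon_witness); since O(~ping_server), deontic closure gives O(summon_witness).
Applying K to premise 2 (O(summon_witness -> grant_access)) and O(summon_witness) yields O(grant_access).
The contrapositive of premise 1 (O(reject_blueprint -> ~grant_access)) is O(grant_access -> ~reject_blueprint), and O(grant_access) is already established, so O(~reject_blueprint).
So O(~reject_blueprint) holds, i.e. reject_blueprint is forbidden. None of the other listed options is forbidden under the premises.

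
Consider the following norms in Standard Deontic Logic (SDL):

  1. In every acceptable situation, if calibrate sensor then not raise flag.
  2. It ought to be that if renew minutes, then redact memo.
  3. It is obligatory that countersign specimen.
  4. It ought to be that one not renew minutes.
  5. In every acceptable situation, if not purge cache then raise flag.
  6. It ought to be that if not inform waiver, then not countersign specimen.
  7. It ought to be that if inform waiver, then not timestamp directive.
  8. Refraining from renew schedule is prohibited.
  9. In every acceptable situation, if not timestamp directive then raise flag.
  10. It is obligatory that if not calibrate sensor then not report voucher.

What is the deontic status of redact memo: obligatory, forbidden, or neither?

Premise 2 is O(renew_minutes → redact_memo), but O(renew_minutes) is not derivable from the premises, so it does not yield O(redact_memo).
No premise or chain of K-axiom applications forces O(redact_memo), and none forces O(¬redact_memo). So redact_memo is neither obligatory nor forbidden under these norms.

Neither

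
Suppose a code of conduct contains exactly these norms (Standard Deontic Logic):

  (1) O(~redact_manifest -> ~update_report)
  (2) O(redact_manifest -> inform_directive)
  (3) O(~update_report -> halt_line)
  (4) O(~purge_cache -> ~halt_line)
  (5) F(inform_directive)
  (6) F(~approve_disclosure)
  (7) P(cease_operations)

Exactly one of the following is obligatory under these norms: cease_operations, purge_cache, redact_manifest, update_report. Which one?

F(inform_directive) at premise 5 means O(~inform_directive).
Premise 2 is O(redact_manifest -> inform_directive); contrapositively O(~inform_directive -> ~redact_manifest). Since O(~inform_directive) holds, K gives O(~redact_manifest).
With premise 1, O(~redact_manifest -> ~update_report), the K-axiom yields O(~update_report).
Applying K to premise 3 (O(~update_report -> halt_line)) and O(~update_report) yields O(halt_line).
Premise 4, O(~purge_cache -> ~halt_line), contraposes to O(halt_line -> purge_cache); with O(halt_line) we get O(purge_cache).
So O(purge_cache) holds — purge_cache is obligatory. None of the other listed options is made obligatory by any chain of premises.

purge_cache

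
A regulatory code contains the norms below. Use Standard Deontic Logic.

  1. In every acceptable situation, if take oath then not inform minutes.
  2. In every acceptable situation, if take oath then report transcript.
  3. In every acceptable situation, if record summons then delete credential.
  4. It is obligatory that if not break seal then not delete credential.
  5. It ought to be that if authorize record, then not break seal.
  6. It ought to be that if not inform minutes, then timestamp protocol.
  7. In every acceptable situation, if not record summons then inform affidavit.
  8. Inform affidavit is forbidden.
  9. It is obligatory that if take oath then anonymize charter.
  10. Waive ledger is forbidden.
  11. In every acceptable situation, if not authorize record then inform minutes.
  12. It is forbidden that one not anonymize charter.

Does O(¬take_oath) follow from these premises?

F(inform_affidavit) at premise 8 means O(¬inform_affidavit).
The contrapositive of premise 7 (O(¬record_summons → inform_affidavit)) is O(¬inform_affidavit → record_summons), and O(¬inform_affidavit) is already established, so O(record_summons).
With premise 3, O(record_summons → delete_credential), the K-axiom yields O(delete_credential).
The contrapositive of premise 4 (O(¬break_seal → ¬delete_credential)) is O(delete_credential → break_seal), and O(delete_credential) is already established, so O(break_seal).
The contrapositive of premise 5 (O(authorize_record → ¬break_seal)) is O(break_seal → ¬authorize_record), and O(break_seal) is already established, so O(¬authorize_record).
Applying K to premise 11 (O(¬authorize_record → inform_minutes)) and O(¬authorize_record) yields O(inform_minutes).
The contrapositive of premise 1 (O(take_oath → ¬inform_minutes)) is O(inform_minutes → ¬take_oath), and O(inform_minutes) is already established, so O(¬take_oath).
Premises 2, 6, 9, 10, 12 do not contribute to this derivation.
So O(¬take_oath) follows.

Yes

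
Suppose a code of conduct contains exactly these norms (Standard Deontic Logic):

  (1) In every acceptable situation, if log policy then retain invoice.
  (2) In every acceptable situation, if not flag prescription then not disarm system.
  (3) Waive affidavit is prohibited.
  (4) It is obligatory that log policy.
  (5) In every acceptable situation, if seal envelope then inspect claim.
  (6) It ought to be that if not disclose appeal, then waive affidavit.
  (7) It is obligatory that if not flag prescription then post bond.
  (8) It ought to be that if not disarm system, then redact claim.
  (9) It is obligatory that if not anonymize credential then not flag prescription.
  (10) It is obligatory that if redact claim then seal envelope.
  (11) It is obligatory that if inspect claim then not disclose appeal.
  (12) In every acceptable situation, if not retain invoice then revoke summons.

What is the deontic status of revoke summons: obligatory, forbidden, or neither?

Premise 12 is O(¬retain_invoice → revoke_summons), but O(¬retain_invoice) is not derivable from the premises, so it does not yield O(revoke_summons).
No premise or chain of K-axiom applications forces O(revoke_summons), and none forces O(¬revoke_summons). So revoke_summons is neither obligatory nor forbidden under these norms.

Neither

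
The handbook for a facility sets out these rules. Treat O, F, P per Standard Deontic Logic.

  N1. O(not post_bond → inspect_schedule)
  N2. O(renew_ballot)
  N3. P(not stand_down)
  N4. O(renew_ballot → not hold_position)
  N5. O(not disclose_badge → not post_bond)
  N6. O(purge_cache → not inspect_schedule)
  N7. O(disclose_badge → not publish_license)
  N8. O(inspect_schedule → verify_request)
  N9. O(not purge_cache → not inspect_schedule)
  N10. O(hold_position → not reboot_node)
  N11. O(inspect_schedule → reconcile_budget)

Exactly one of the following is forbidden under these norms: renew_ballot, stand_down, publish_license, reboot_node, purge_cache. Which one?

Premises 9 and 6 cover both cases: O(not purge_cache → not inspect_schedule) and O(purge_cache → not inspect_schedule). Since not purge_cache ∨ purge_cache is a tautology, O(not inspect_schedule) follows.
Premise 1, O(not post_bond → inspect_schedule), contraposes to O(not inspect_schedule → post_bond); with O(not inspect_schedule) we get O(post_bond).
Premise 5, O(not disclose_badge → not post_bond), contraposes to O(post_bond → disclose_badge); with O(post_bond) we get O(disclose_badge).
From O(disclose_badge) and premise 7, O(disclose_badge → not publish_license), we obtain O(not publish_license).
So O(not publish_license) holds, i.e. publish_license is forbidden. None of the other listed options is forbidden under the premises.

publish_license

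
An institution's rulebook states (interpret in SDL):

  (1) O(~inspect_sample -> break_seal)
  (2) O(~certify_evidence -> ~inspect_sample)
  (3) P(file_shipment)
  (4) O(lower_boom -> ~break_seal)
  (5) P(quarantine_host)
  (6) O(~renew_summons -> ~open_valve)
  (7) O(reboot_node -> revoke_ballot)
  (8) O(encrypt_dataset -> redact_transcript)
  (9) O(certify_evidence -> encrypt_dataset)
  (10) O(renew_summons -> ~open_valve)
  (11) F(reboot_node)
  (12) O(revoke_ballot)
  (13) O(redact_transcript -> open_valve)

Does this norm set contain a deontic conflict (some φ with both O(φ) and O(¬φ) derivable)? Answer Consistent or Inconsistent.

Consistent

Premise 7 is O(reboot_node -> revoke_ballot); even if O(revoke_ballot) held, inferring O(reboot_node) would be affirming the consequent — invalid.
So O(reboot_node) is not derivable, and the apparent clash with O(~reboot_node) does not arise.
A world satisfying every obligation exists (e.g. break_seal=true, certify_evidence=false, encrypt_dataset=false, file_shipment=false, inspect_sample=false, lower_boom=false, open_valve=false, quarantine_host=false, reboot_node=false, redact_transcript=false, renew_summons=false, revoke_ballot=true); no atom is both obligatory and forbidden, so the set is consistent.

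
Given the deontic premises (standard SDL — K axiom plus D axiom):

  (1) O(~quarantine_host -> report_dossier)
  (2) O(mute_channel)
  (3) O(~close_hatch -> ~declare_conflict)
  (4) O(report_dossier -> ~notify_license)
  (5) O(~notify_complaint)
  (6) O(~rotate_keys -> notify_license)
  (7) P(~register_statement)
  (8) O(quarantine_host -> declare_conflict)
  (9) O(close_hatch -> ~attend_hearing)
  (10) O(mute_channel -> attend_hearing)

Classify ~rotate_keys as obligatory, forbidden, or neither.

From premise 2 we have O(mute_channel).
From O(mute_channel) and premise 10, O(mute_channel -> attend_hearing), we obtain O(attend_hearing).
Premise 9 is O(close_hatch -> ~attend_hearing); contrapositively O(attend_hearing -> ~close_hatch). Since O(attend_hearing) holds, K gives O(~close_hatch).
From O(~close_hatch) and premise 3, O(~close_hatch -> ~declare_conflict), we obtain O(~declare_conflict).
The contrapositive of premise 8 (O(quarantine_host -> declare_conflict)) is O(~declare_conflict -> ~quarantine_host), and O(~declare_conflict) is already established, so O(~quarantine_host).
Applying K to premise 1 (O(~quarantine_host -> report_dossier)) and O(~quarantine_host) yields O(report_dossier).
From O(report_dossier) and premise 4, O(report_dossier -> ~notify_license), we obtain O(~notify_license).
The contrapositive of premise 6 (O(~rotate_keys -> notify_license)) is O(~notify_license -> rotate_keys), and O(~notify_license) is already established, so O(rotate_keys).
Premises 5, 7 do not contribute to this derivation.
Thus O(rotate_keys), which is F(~rotate_keys): ~rotate_keys is forbidden.

Forbidden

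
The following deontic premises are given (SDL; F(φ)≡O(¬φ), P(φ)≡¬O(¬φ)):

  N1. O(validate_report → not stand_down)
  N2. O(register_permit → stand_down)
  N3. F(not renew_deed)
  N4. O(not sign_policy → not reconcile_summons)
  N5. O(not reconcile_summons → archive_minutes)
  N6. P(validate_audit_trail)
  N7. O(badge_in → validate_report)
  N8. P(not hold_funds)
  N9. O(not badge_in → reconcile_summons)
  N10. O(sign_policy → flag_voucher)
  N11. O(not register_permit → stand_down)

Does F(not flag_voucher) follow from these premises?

Yes

Premises 11 and 2 cover both cases: O(not register_permit → stand_down) and O(register_permit → stand_down). Since not register_permit ∨ register_permit is a tautology, O(stand_down) follows.
Premise 1, O(validate_report → not stand_down), contraposes to O(stand_down → not validate_report); with O(stand_down) we get O(not validate_report).
Premise 7, O(badge_in → validate_report), contraposes to O(not validate_report → not badge_in); with O(not validate_report) we get O(not badge_in).
Applying K to premise 9 (O(not badge_in → reconcile_summons)) and O(not badge_in) yields O(reconcile_summons).
The contrapositive of premise 4 (O(not sign_policy → not reconcile_summons)) is O(reconcile_summons → sign_policy), and O(reconcile_summons) is already established, so O(sign_policy).
Premise 10 is O(sign_policy → flag_voucher); since O(sign_policy), deontic closure gives O(flag_voucher).
Premises 3, 5, 6, 8 do not contribute to this derivation.
So O(flag_voucher) holds, i.e. F(not flag_voucher). The claim follows.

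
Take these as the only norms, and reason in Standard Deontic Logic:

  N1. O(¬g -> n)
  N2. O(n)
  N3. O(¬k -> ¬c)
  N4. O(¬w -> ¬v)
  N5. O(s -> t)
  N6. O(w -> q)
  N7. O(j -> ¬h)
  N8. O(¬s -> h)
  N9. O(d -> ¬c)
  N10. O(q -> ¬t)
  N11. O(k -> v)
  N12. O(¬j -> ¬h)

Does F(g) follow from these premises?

Premise 1 is O(¬g -> n); even if O(n) held, inferring O(¬g) would be affirming the consequent — invalid.
No other premise forces O(¬g). An ideal world satisfying every premise can still have g true, so F(g) is not derivable.

No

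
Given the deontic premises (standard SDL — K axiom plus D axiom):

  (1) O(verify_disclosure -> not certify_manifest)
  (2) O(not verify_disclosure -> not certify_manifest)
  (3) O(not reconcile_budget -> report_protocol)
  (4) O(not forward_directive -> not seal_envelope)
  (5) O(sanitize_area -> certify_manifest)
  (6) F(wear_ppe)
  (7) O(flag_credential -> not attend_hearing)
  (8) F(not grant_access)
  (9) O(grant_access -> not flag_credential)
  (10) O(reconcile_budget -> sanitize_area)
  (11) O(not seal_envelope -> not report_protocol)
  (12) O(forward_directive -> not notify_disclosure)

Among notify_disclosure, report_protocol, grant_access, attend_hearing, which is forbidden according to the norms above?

notify_disclosure

By case analysis on not verify_disclosure: premise 2 gives O(not verify_disclosure -> not certify_manifest) and premise 1 gives O(verify_disclosure -> not certify_manifest), so O(not certify_manifest) either way.
Premise 5, O(sanitize_area -> certify_manifest), contraposes to O(not certify_manifest -> not sanitize_area); with O(not certify_manifest) we get O(not sanitize_area).
The contrapositive of premise 10 (O(reconcile_budget -> sanitize_area)) is O(not sanitize_area -> not reconcile_budget), and O(not sanitize_area) is already established, so O(not reconcile_budget).
Applying K to premise 3 (O(not reconcile_budget -> report_protocol)) and O(not reconcile_budget) yields O(report_protocol).
Premise 11, O(not seal_envelope -> not report_protocol), contraposes to O(report_protocol -> seal_envelope); with O(report_protocol) we get O(seal_envelope).
Premise 4, O(not forward_directive -> not seal_envelope), contraposes to O(seal_envelope -> forward_directive); with O(seal_envelope) we get O(forward_directive).
Premise 12 is O(forward_directive -> not notify_disclosure); since O(forward_directive), deontic closure gives O(not notify_disclosure).
So O(not notify_disclosure) holds, i.e. notify_disclosure is forbidden. None of the other listed options is forbidden under the premises.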